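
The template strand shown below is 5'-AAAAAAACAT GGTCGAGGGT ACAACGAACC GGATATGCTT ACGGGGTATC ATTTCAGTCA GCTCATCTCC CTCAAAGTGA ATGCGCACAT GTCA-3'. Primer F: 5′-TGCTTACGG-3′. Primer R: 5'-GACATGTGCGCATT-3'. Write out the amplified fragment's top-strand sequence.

Forward primer TGCTTACGG is found on the top strand at positions 36–44.
Taking the reverse complement of GACATGTGCGCATT gives AATGCGCACATGTC, found at positions 80–93 on the template; the primer anneals here to the top strand with its 3' end pointing upstream.
The product is the template from position 36 through 93 (58 bp).

5'-TGCTTACGGGGTATCATTTCAGTCAGCTCATCTCCCTCAAAGTGAATGCGCACATGTC-3'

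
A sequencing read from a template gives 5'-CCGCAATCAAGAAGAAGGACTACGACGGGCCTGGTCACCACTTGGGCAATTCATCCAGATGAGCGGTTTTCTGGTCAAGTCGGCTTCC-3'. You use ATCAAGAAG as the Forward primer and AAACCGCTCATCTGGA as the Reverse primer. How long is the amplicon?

64 bp

The forward primer matches the template at positions 6–14.
The reverse primer's reverse complement is TCCAGATGAGCGGTTT, which matches the template at positions 54–69.
The product runs from position 6 to position 69, so its length is 69 − 6 + 1 = 64 bp.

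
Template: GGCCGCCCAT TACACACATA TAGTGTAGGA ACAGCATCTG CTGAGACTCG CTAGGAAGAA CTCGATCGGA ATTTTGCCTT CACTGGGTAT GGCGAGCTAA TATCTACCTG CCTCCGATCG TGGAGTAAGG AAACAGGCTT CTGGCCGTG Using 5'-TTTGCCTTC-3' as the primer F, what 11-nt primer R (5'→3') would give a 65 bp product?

5'-CCTGTTTCCTT-3'

The forward primer binds at positions 73–81, so a 65 bp product ends at position 73 + 65 − 1 = 137.
The reverse primer anneals to the top strand over positions 127–137, i.e. to AAGGAAACAGG.
Its sequence written 5'→3' is the reverse complement: CCTGTTTCCTT.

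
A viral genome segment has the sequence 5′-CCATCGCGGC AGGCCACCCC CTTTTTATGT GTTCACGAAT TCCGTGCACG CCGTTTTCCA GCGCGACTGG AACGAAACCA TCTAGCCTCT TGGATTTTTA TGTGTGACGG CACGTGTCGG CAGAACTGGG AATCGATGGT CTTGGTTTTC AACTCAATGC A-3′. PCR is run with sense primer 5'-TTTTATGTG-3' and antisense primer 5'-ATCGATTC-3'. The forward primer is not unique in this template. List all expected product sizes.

The forward primer TTTTATGTG matches the top strand at positions 23–31, 96–104.
The reverse primer's reverse complement is GAATCGAT, matching at positions 130–137.
Each forward site pairs with the reverse site to give a product ending at position 137: sizes 115, 42 bp.

115 bp, 42 bp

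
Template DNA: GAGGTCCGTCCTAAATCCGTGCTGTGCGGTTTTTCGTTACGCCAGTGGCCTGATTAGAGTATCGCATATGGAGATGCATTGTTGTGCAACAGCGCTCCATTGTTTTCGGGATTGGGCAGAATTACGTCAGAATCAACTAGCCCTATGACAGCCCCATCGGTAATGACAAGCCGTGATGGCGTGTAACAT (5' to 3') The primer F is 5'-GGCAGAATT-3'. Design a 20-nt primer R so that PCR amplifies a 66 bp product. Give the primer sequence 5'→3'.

The forward primer binds at positions 115–123, so a 66 bp product ends at position 115 + 66 − 1 = 180.
The reverse primer anneals to the top strand over positions 161–180, i.e. to TAATGACAAGCCGTGATGGC.
Its sequence written 5'→3' is the reverse complement: GCCATCACGGCTTGTCATTA.

5'-GCCATCACGGCTTGTCATTA-3'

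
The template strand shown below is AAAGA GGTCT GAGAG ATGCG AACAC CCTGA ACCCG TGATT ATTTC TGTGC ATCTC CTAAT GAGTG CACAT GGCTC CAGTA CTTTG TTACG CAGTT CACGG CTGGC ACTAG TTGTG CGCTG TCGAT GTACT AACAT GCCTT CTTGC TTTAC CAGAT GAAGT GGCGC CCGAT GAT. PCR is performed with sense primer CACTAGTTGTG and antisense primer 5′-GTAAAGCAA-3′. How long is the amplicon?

46 bp

Forward primer CACTAGTTGTG is found on the top strand at positions 105–115.
The reverse primer's reverse complement is TTGCTTTAC, which matches the template at positions 142–150.
Amplicon spans positions 105–150: 46 bp.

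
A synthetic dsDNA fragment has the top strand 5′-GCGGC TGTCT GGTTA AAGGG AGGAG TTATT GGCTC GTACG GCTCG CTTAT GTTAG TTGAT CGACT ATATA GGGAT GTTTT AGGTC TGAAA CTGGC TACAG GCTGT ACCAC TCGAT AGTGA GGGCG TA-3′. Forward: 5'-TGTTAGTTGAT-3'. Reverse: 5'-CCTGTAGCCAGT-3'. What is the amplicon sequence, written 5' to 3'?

5'-TGTTAGTTGATCGACTATATAGGGATGTTTTAGGTCTGAAACTGGCTACAGG-3'

Forward primer TGTTAGTTGAT is found on the top strand at positions 50–60.
The reverse primer's reverse complement is ACTGGCTACAGG, which matches the template at positions 90–101.
The product is the template from position 50 through 101 (52 bp).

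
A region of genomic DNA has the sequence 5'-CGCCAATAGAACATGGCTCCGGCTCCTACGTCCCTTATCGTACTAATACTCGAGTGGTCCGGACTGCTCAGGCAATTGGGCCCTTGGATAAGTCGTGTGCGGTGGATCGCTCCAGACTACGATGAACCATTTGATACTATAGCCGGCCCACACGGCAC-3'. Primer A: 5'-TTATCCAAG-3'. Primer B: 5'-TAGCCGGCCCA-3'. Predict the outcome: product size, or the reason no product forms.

No product — the primers' 3' ends point away from each other.

Primer A (TTATCCAAG) has reverse complement CTTGGATAA, which matches the top strand at positions 83–91; primer A anneals to the top strand there with its 3' end pointing upstream toward position 83.
Primer B (TAGCCGGCCCA) matches the top strand directly at positions 140–150; it anneals to the bottom strand with its 3' end pointing downstream toward position 150.
The 3' ends diverge (primer A extends toward position 1, primer B toward position 158), so the primers never converge on a shared product.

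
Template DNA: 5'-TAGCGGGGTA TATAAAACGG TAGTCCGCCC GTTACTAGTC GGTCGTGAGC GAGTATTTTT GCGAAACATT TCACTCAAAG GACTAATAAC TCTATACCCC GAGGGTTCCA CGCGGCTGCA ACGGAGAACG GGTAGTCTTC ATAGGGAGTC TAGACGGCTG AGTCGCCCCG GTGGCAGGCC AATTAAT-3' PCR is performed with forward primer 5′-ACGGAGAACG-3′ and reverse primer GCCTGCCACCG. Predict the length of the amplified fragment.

59 bp

Scanning the template, ACGGAGAACG occurs at positions 121–130; this primer anneals to the bottom strand there with its 3' end pointing downstream.
The reverse primer's reverse complement is CGGTGGCAGGC, which matches the template at positions 169–179.
Amplicon spans positions 121–179: 59 bp.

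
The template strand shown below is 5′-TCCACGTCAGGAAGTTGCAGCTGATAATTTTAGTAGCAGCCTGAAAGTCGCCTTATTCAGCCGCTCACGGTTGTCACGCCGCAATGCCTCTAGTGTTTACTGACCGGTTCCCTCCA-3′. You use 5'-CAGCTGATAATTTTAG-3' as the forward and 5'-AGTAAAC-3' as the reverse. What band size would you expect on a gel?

The forward primer matches the template at positions 18–33.
Taking the reverse complement of AGTAAAC gives GTTTACT, found at positions 95–101 on the template; the primer anneals here to the top strand with its 3' end pointing upstream.
Amplicon spans positions 18–101: 84 bp.

84 bp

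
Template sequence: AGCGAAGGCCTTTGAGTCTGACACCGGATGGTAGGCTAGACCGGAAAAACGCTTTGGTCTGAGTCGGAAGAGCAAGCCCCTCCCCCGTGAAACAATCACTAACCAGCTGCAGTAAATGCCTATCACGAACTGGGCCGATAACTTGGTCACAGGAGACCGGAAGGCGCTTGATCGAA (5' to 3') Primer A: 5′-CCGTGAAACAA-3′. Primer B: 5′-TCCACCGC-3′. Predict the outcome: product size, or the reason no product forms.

No product — primer B has no binding site in the template.

Primer B (TCCACCGC) does not match the top strand, and its reverse complement GCGGTGGA does not match either.
With no annealing site for primer B, no amplification occurs.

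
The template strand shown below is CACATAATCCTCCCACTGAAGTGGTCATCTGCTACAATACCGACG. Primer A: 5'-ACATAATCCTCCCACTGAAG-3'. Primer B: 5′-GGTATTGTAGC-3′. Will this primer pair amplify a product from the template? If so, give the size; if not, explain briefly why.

Primer A (ACATAATCCTCCCACTGAAG) matches the top strand at positions 2–21; it acts as a forward primer.
Primer B's reverse complement is GCTACAATACC, matching the top strand at positions 31–41; it acts as a reverse primer.
The 3' ends face each other across positions 2–41, giving a 40 bp product.

Yes — a 40 bp product.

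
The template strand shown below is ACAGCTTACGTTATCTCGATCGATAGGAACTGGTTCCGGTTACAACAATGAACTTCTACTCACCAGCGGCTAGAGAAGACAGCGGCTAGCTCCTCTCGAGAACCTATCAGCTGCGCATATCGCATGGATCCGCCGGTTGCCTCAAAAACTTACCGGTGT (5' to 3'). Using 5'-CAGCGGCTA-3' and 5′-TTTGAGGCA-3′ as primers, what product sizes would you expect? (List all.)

The forward primer CAGCGGCTA matches the top strand at positions 64–72, 80–88.
The reverse primer's reverse complement is TGCCTCAAA, matching at positions 138–146.
Each forward site pairs with the reverse site to give a product ending at position 146: sizes 83, 67 bp.

83 bp, 67 bp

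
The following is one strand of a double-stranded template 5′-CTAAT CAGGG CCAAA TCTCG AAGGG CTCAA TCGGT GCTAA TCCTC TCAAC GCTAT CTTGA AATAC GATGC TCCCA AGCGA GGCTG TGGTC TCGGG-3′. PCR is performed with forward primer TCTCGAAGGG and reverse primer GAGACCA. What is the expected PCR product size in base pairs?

77 bp

Scanning the template, TCTCGAAGGG occurs at positions 16–25; this primer anneals to the bottom strand there with its 3' end pointing downstream.
The reverse primer's reverse complement is TGGTCTC, which matches the template at positions 86–92.
Amplicon spans positions 16–92: 77 bp.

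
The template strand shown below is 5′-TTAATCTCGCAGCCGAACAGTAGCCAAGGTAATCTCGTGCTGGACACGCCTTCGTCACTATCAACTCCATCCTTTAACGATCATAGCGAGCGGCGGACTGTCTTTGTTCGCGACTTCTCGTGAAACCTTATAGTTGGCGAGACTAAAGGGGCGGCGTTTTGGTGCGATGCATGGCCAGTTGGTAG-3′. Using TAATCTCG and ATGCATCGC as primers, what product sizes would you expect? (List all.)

The forward primer TAATCTCG matches the top strand at positions 2–9, 30–37.
The reverse primer's reverse complement is GCGATGCAT, matching at positions 164–172.
Each forward site pairs with the reverse site to give a product ending at position 172: sizes 171, 143 bp.

171 bp, 143 bp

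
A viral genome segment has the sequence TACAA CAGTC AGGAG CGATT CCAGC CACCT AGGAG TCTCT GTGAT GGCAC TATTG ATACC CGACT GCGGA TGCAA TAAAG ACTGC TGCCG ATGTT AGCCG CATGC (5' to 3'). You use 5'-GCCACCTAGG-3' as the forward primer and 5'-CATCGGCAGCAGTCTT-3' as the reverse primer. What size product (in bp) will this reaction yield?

Forward primer GCCACCTAGG is found on the top strand at positions 24–33.
Taking the reverse complement of CATCGGCAGCAGTCTT gives AAGACTGCTGCCGATG, found at positions 78–93 on the template; the primer anneals here to the top strand with its 3' end pointing upstream.
The product runs from position 24 to position 93, so its length is 93 − 24 + 1 = 70 bp.

70 bp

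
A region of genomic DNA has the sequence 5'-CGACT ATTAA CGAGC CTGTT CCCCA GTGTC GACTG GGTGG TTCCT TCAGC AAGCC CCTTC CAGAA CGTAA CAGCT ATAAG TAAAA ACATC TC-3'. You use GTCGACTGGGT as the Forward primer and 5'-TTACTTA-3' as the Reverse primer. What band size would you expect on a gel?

The forward primer matches the template at positions 28–38.
Reverse complement of the reverse primer: TAAGTAA. This occurs on the top strand at positions 77–83.
The product runs from position 28 to position 83, so its length is 83 − 28 + 1 = 56 bp.

56 bp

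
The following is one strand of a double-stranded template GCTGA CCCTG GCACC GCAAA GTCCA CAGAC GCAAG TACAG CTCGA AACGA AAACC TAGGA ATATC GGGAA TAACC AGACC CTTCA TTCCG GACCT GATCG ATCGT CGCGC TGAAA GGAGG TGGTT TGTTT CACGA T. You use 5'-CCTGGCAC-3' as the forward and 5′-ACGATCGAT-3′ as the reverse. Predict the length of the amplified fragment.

99 bp

Scanning the template, CCTGGCAC occurs at positions 7–14; this primer anneals to the bottom strand there with its 3' end pointing downstream.
Taking the reverse complement of ACGATCGAT gives ATCGATCGT, found at positions 97–105 on the template; the primer anneals here to the top strand with its 3' end pointing upstream.
Product length = (reverse-primer end) − (forward-primer start) + 1 = 105 − 7 + 1 = 99 bp.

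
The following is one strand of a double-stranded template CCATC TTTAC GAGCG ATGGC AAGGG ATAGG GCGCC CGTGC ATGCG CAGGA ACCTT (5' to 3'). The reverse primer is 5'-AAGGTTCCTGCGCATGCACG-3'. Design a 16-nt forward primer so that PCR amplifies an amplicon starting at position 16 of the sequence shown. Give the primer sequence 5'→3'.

The reverse primer's reverse complement CGTGCATGCGCAGGAACCTT matches the template at positions 36–55; the product starts at position 16.
The forward primer is identical to the top strand over positions 16–31: ATGGCAAGGGATAGGG.

5'-ATGGCAAGGGATAGGG-3'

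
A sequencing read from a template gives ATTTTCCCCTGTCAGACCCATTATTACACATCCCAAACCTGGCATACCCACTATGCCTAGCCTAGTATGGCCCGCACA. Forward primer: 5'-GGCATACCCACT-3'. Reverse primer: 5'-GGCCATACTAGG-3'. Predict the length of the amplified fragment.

Forward primer GGCATACCCACT is found on the top strand at positions 41–52.
Reverse complement of the reverse primer: CCTAGTATGGCC. This occurs on the top strand at positions 61–72.
Amplicon spans positions 41–72: 32 bp.

32 bp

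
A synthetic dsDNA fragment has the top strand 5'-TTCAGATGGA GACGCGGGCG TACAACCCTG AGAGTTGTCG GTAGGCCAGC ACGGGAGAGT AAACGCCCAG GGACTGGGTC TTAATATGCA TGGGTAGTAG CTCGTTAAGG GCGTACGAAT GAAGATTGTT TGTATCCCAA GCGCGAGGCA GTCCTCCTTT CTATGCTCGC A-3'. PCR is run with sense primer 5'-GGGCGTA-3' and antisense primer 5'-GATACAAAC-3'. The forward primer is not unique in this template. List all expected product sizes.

The forward primer GGGCGTA matches the top strand at positions 16–22, 109–115.
The reverse primer's reverse complement is GTTTGTATC, matching at positions 128–136.
Each forward site pairs with the reverse site to give a product ending at position 136: sizes 121, 28 bp.

121 bp, 28 bp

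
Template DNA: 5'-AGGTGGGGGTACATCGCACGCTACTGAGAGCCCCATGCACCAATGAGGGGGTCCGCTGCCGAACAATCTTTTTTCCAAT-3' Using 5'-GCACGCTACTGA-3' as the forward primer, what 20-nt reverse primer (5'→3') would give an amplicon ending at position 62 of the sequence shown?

The forward primer binds at positions 16–27; the product's 3' end on the top strand is position 62.
The reverse primer anneals to the top strand over positions 43–62, i.e. to ATGAGGGGGTCCGCTGCCGA.
Its sequence written 5'→3' is the reverse complement: TCGGCAGCGGACCCCCTCAT.

5'-TCGGCAGCGGACCCCCTCAT-3'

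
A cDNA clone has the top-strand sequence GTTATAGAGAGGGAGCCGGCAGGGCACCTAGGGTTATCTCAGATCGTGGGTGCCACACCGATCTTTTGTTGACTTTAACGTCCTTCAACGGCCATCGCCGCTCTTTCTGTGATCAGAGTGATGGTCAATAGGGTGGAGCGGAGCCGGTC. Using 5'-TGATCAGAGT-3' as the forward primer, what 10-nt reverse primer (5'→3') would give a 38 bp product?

The forward primer binds at positions 110–119, so a 38 bp product ends at position 110 + 38 − 1 = 147.
The reverse primer anneals to the top strand over positions 138–147, i.e. to GCGGAGCCGG.
Its sequence written 5'→3' is the reverse complement: CCGGCTCCGC.

5'-CCGGCTCCGC-3'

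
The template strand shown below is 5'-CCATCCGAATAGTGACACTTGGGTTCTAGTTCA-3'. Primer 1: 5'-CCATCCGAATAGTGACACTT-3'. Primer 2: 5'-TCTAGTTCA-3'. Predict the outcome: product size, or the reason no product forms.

No product — both primers anneal to the same strand and extend in the same direction.

Primer 1 (CCATCCGAATAGTGACACTT) matches the top strand at positions 1–20 (3' end points downstream).
Primer 2 (TCTAGTTCA) also matches the top strand directly, at positions 25–33 — its reverse complement TGAACTAGA is not present.
Both primers anneal to the bottom strand with 3' ends pointing the same way, so neither can prime synthesis back toward the other.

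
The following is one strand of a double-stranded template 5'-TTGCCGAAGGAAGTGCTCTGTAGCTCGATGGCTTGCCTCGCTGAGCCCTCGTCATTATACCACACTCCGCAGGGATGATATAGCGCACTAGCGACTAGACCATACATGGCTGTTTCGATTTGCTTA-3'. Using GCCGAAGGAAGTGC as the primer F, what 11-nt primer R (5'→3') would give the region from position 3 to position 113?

5'-ACAGCCATGTA-3'

The product's 3' end on the top strand is position 113.
The reverse primer anneals to the top strand over positions 103–113, i.e. to TACATGGCTGT.
Its sequence written 5'→3' is the reverse complement: ACAGCCATGTA.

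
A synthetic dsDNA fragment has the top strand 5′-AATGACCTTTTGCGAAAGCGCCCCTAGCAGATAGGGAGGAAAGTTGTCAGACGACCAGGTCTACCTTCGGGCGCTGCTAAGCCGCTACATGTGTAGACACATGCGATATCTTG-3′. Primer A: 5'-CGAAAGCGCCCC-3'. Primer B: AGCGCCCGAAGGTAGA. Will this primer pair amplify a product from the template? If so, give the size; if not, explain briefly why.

Yes — a 63 bp product.

Primer A (CGAAAGCGCCCC) matches the top strand at positions 13–24; it acts as a forward primer.
Primer B's reverse complement is TCTACCTTCGGGCGCT, matching the top strand at positions 60–75; it acts as a reverse primer.
The 3' ends face each other across positions 13–75, giving a 63 bp product.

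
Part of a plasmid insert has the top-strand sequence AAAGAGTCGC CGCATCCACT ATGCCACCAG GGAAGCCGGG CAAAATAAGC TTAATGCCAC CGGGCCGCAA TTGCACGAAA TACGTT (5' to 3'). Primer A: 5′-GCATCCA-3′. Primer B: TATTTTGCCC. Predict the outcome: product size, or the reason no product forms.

Yes — a 36 bp product.

Primer A (GCATCCA) matches the top strand at positions 12–18; it acts as a forward primer.
Primer B's reverse complement is GGGCAAAATA, matching the top strand at positions 38–47; it acts as a reverse primer.
The 3' ends face each other across positions 12–47, giving a 36 bp product.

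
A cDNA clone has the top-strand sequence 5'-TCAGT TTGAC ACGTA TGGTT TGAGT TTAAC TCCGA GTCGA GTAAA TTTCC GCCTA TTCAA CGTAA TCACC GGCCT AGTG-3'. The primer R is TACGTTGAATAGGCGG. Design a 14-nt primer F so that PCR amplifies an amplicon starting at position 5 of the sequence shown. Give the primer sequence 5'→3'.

The reverse primer's reverse complement CCGCCTATTCAACGTA matches the template at positions 49–64; the product starts at position 5.
The forward primer is identical to the top strand over positions 5–18: TTTGACACGTATGG.

5'-TTTGACACGTATGG-3'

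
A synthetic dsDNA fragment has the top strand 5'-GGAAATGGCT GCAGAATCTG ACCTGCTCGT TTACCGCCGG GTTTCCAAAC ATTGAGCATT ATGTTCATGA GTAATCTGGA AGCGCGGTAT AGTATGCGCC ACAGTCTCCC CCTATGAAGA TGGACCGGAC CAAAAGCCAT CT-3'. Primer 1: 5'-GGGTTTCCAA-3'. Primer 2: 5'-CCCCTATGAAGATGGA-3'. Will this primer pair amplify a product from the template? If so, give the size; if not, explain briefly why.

Primer 1 (GGGTTTCCAA) matches the top strand at positions 39–48 (3' end points downstream).
Primer 2 (CCCCTATGAAGATGGA) also matches the top strand directly, at positions 109–124 — its reverse complement TCCATCTTCATAGGGG is not present.
Both primers anneal to the bottom strand with 3' ends pointing the same way, so neither can prime synthesis back toward the other.

No product — both primers anneal to the same strand and extend in the same direction.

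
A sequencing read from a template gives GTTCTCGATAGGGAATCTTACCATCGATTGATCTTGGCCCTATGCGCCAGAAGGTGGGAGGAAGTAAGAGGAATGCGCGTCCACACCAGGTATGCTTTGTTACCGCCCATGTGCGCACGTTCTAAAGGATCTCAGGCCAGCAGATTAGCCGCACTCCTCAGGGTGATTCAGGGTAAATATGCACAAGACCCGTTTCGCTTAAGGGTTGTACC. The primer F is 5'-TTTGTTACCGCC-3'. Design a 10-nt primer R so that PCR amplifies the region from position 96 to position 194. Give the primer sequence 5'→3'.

5'-AACGGGTCTT-3'

The product's 3' end on the top strand is position 194.
The reverse primer anneals to the top strand over positions 185–194, i.e. to AAGACCCGTT.
Its sequence written 5'→3' is the reverse complement: AACGGGTCTT.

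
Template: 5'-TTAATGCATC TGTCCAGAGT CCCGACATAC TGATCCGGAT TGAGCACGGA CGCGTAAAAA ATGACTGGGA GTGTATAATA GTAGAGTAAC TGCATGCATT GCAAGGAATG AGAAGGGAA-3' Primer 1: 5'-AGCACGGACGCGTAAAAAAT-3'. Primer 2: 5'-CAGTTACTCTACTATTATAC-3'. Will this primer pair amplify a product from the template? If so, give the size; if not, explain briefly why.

Primer 1 (AGCACGGACGCGTAAAAAAT) matches the top strand at positions 43–62; it acts as a forward primer.
Primer 2's reverse complement is GTATAATAGTAGAGTAACTG, matching the top strand at positions 73–92; it acts as a reverse primer.
The 3' ends face each other across positions 43–92, giving a 50 bp product.

Yes — a 50 bp product.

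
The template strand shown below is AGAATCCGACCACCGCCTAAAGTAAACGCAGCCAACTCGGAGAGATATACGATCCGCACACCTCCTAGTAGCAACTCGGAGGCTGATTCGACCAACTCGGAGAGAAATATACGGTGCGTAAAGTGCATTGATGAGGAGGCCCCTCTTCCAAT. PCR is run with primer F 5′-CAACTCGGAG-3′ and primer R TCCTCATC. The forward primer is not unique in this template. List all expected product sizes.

105 bp, 66 bp, 45 bp

The forward primer CAACTCGGAG matches the top strand at positions 33–42, 72–81, 93–102.
The reverse primer's reverse complement is GATGAGGA, matching at positions 130–137.
Each forward site pairs with the reverse site to give a product ending at position 137: sizes 105, 66, 45 bp.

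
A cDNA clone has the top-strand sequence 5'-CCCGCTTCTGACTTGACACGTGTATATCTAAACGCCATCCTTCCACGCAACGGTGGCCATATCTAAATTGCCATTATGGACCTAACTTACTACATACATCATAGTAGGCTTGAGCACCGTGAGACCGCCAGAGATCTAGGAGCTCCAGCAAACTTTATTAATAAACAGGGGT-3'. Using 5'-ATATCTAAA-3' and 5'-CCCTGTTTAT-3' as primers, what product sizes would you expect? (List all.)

147 bp, 112 bp

The forward primer ATATCTAAA matches the top strand at positions 24–32, 59–67.
The reverse primer's reverse complement is ATAAACAGGG, matching at positions 161–170.
Each forward site pairs with the reverse site to give a product ending at position 170: sizes 147, 112 bp.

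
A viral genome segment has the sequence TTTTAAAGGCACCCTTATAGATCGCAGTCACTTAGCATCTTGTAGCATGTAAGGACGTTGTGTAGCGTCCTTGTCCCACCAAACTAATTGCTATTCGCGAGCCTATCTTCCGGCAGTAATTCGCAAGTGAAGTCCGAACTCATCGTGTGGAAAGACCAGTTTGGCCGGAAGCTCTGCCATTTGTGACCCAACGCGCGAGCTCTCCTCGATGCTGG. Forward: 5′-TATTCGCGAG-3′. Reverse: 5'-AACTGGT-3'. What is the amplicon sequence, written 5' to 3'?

5'-TATTCGCGAGCCTATCTTCCGGCAGTAATTCGCAAGTGAAGTCCGAACTCATCGTGTGGAAAGACCAGTT-3'

The forward primer matches the template at positions 92–101.
The reverse primer's reverse complement is ACCAGTT, which matches the template at positions 155–161.
The product is the template from position 92 through 161 (70 bp).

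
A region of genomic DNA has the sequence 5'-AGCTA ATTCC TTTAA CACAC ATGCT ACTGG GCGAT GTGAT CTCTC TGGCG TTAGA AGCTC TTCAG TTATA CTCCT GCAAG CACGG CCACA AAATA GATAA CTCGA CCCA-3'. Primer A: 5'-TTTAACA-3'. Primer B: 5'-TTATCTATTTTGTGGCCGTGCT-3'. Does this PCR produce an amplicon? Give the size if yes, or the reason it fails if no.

Yes — a 90 bp product.

Primer A (TTTAACA) matches the top strand at positions 11–17; it acts as a forward primer.
Primer B's reverse complement is AGCACGGCCACAAAATAGATAA, matching the top strand at positions 79–100; it acts as a reverse primer.
The 3' ends face each other across positions 11–100, giving a 90 bp product.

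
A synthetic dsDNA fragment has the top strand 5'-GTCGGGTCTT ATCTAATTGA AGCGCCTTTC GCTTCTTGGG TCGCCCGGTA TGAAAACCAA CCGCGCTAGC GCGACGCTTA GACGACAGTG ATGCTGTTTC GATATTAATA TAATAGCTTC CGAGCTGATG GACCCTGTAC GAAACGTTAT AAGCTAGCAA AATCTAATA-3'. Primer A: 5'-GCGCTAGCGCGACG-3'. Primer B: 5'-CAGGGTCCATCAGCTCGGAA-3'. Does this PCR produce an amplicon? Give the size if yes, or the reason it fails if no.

Primer A (GCGCTAGCGCGACG) matches the top strand at positions 63–76; it acts as a forward primer.
Primer B's reverse complement is TTCCGAGCTGATGGACCCTG, matching the top strand at positions 118–137; it acts as a reverse primer.
The 3' ends face each other across positions 63–137, giving a 75 bp product.

Yes — a 75 bp product.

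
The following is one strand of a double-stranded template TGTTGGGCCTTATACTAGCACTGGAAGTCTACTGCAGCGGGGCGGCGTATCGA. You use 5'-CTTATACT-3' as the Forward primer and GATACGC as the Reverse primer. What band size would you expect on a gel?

43 bp

Forward primer CTTATACT is found on the top strand at positions 9–16.
The reverse primer's reverse complement is GCGTATC, which matches the template at positions 45–51.
The product runs from position 9 to position 51, so its length is 51 − 9 + 1 = 43 bp.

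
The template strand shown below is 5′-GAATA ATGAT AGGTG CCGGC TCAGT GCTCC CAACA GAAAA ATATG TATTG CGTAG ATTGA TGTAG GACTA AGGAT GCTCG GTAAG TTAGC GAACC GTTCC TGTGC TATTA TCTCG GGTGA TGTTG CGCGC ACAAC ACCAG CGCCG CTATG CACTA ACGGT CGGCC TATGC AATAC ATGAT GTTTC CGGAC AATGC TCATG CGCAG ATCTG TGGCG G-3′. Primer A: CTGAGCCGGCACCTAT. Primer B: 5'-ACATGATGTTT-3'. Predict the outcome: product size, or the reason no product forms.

Primer A (CTGAGCCGGCACCTAT) has reverse complement ATAGGTGCCGGCTCAG, which matches the top strand at positions 9–24; primer A anneals to the top strand there with its 3' end pointing upstream toward position 9.
Primer B (ACATGATGTTT) matches the top strand directly at positions 174–184; it anneals to the bottom strand with its 3' end pointing downstream toward position 184.
The 3' ends diverge (primer A extends toward position 1, primer B toward position 216), so the primers never converge on a shared product.

No product — the primers' 3' ends point away from each other.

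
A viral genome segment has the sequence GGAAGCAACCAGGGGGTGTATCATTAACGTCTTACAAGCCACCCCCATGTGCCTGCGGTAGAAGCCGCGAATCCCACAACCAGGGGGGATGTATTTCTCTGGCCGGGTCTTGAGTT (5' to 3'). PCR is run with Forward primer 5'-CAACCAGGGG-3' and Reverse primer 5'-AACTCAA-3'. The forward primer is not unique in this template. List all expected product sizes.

111 bp, 40 bp

The forward primer CAACCAGGGG matches the top strand at positions 6–15, 77–86.
The reverse primer's reverse complement is TTGAGTT, matching at positions 110–116.
Each forward site pairs with the reverse site to give a product ending at position 116: sizes 111, 40 bp.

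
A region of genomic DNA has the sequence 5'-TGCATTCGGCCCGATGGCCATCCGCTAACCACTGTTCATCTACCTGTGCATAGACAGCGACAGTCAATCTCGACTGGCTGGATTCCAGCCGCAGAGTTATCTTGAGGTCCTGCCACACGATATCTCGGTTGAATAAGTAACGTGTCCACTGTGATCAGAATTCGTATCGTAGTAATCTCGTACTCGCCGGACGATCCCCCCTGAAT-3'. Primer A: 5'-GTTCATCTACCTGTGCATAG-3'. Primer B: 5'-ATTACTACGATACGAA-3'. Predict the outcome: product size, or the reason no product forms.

Primer A (GTTCATCTACCTGTGCATAG) matches the top strand at positions 34–53; it acts as a forward primer.
Primer B's reverse complement is TTCGTATCGTAGTAAT, matching the top strand at positions 161–176; it acts as a reverse primer.
The 3' ends face each other across positions 34–176, giving a 143 bp product.

Yes — a 143 bp product.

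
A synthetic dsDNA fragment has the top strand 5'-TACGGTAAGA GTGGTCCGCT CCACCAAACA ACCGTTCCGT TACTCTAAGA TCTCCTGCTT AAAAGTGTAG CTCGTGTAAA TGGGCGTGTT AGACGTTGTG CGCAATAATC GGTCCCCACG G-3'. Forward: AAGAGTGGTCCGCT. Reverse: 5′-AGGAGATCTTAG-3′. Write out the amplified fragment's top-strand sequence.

Forward primer AAGAGTGGTCCGCT is found on the top strand at positions 7–20.
The reverse primer's reverse complement is CTAAGATCTCCT, which matches the template at positions 45–56.
The product is the template from position 7 through 56 (50 bp).

5'-AAGAGTGGTCCGCTCCACCAAACAACCGTTCCGTTACTCTAAGATCTCCT-3'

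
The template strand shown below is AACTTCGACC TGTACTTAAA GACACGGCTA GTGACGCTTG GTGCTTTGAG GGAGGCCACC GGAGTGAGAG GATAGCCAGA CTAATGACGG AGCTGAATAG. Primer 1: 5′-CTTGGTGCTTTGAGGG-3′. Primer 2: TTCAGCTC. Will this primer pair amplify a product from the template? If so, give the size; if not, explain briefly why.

Yes — a 61 bp product.

Primer 1 (CTTGGTGCTTTGAGGG) matches the top strand at positions 37–52; it acts as a forward primer.
Primer 2's reverse complement is GAGCTGAA, matching the top strand at positions 90–97; it acts as a reverse primer.
The 3' ends face each other across positions 37–97, giving a 61 bp product.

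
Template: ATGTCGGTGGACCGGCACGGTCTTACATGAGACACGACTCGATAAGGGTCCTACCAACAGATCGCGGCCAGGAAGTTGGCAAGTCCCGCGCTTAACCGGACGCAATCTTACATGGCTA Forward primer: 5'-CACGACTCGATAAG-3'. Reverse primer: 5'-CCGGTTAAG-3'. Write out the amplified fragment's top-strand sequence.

5'-CACGACTCGATAAGGGTCCTACCAACAGATCGCGGCCAGGAAGTTGGCAAGTCCCGCGCTTAACCGG-3'

Forward primer CACGACTCGATAAG is found on the top strand at positions 33–46.
The reverse primer's reverse complement is CTTAACCGG, which matches the template at positions 91–99.
The product is the template from position 33 through 99 (67 bp).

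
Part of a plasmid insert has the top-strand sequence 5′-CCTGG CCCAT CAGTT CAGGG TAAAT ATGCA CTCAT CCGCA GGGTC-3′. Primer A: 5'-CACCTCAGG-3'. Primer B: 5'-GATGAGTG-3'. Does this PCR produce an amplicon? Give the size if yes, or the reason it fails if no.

No product — primer A has no binding site in the template.

Primer A (CACCTCAGG) does not match the top strand, and its reverse complement CCTGAGGTG does not match either.
With no annealing site for primer A, no amplification occurs.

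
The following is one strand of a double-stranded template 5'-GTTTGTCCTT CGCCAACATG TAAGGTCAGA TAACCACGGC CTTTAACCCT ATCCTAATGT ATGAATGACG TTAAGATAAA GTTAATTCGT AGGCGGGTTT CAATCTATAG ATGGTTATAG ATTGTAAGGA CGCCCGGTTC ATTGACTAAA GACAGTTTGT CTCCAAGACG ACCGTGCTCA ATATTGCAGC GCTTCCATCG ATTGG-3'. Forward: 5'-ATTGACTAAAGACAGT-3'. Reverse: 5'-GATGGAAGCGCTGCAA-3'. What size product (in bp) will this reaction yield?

Forward primer ATTGACTAAAGACAGT is found on the top strand at positions 141–156.
Reverse complement of the reverse primer: TTGCAGCGCTTCCATC. This occurs on the top strand at positions 184–199.
The product runs from position 141 to position 199, so its length is 199 − 141 + 1 = 59 bp.

59 bp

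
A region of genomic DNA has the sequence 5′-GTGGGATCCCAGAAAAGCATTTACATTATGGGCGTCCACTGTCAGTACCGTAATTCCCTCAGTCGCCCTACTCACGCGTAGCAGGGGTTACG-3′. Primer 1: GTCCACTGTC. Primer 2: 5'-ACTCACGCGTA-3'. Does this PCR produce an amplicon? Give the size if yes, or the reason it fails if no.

No product — both primers anneal to the same strand and extend in the same direction.

Primer 1 (GTCCACTGTC) matches the top strand at positions 34–43 (3' end points downstream).
Primer 2 (ACTCACGCGTA) also matches the top strand directly, at positions 70–80 — its reverse complement TACGCGTGAGT is not present.
Both primers anneal to the bottom strand with 3' ends pointing the same way, so neither can prime synthesis back toward the other.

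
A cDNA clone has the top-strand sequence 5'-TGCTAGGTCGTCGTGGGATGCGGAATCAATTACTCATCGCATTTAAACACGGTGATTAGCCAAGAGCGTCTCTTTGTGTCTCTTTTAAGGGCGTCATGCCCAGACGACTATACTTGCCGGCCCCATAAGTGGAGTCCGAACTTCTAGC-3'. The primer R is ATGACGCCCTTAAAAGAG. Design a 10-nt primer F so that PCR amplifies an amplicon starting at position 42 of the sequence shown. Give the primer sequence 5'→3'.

The reverse primer's reverse complement CTCTTTTAAGGGCGTCAT matches the template at positions 80–97; the product starts at position 42.
The forward primer is identical to the top strand over positions 42–51: TTTAAACACG.

5'-TTTAAACACG-3'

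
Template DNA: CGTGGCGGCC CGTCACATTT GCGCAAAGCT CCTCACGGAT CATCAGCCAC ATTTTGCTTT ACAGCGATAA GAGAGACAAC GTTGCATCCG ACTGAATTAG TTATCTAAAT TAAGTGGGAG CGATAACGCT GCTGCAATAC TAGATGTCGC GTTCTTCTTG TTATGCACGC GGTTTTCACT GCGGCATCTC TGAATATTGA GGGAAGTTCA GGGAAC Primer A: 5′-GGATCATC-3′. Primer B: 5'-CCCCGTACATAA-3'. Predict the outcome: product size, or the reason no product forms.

No product — primer B has no binding site in the template.

Primer B (CCCCGTACATAA) does not match the top strand, and its reverse complement TTATGTACGGGG does not match either.
With no annealing site for primer B, no amplification occurs.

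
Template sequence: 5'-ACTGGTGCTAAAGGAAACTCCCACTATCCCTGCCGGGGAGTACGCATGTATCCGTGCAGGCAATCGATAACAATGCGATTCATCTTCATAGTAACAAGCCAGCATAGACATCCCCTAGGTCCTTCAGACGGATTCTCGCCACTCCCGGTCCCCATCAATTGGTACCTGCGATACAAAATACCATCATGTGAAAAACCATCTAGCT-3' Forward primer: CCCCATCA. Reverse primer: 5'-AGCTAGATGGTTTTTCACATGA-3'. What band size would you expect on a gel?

The forward primer matches the template at positions 150–157.
The reverse primer's reverse complement is TCATGTGAAAAACCATCTAGCT, which matches the template at positions 184–205.
Amplicon spans positions 150–205: 56 bp.

56 bp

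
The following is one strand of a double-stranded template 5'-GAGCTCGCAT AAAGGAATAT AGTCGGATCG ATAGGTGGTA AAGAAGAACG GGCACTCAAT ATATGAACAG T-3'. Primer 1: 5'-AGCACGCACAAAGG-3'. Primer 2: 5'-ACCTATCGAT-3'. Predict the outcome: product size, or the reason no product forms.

Primer 1 (AGCACGCACAAAGG) does not match the top strand, and its reverse complement CCTTTGTGCGTGCT does not match either.
With no annealing site for primer 1, no amplification occurs.

No product — primer 1 has no binding site in the template.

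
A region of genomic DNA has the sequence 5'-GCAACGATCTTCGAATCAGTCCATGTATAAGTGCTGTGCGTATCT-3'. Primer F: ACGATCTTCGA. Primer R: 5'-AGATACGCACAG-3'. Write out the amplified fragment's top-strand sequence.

5'-ACGATCTTCGAATCAGTCCATGTATAAGTGCTGTGCGTATCT-3'

The forward primer matches the template at positions 4–14.
The reverse primer's reverse complement is CTGTGCGTATCT, which matches the template at positions 34–45.
The product is the template from position 4 through 45 (42 bp).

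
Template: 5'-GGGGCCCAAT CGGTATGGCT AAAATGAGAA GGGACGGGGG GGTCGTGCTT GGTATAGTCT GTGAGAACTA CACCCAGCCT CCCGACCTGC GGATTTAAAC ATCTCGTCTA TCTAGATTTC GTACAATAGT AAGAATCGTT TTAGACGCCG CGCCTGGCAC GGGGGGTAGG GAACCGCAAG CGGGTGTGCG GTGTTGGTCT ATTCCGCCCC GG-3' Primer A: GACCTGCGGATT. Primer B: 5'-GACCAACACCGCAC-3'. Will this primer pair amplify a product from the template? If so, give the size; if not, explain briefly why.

Yes — a 116 bp product.

Primer A (GACCTGCGGATT) matches the top strand at positions 84–95; it acts as a forward primer.
Primer B's reverse complement is GTGCGGTGTTGGTC, matching the top strand at positions 186–199; it acts as a reverse primer.
The 3' ends face each other across positions 84–199, giving a 116 bp product.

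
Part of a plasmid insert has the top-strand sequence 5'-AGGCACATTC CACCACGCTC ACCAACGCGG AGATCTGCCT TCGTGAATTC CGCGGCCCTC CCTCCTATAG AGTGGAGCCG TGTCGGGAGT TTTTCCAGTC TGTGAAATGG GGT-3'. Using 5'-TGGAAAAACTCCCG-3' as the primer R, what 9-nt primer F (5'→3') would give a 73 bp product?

The reverse primer's reverse complement CGGGAGTTTTTCCA matches the template at positions 84–97, so the product ends at position 97.
A 73 bp product then starts at position 97 − 73 + 1 = 25.
The forward primer is identical to the top strand there: ACGCGGAGA.

5'-ACGCGGAGA-3'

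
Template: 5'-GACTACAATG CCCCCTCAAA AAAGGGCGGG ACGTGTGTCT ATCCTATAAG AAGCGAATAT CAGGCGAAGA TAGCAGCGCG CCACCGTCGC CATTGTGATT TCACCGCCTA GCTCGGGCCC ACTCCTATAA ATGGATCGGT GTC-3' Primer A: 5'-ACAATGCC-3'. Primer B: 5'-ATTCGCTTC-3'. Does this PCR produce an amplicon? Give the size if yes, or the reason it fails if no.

Yes — a 54 bp product.

Primer A (ACAATGCC) matches the top strand at positions 5–12; it acts as a forward primer.
Primer B's reverse complement is GAAGCGAAT, matching the top strand at positions 50–58; it acts as a reverse primer.
The 3' ends face each other across positions 5–58, giving a 54 bp product.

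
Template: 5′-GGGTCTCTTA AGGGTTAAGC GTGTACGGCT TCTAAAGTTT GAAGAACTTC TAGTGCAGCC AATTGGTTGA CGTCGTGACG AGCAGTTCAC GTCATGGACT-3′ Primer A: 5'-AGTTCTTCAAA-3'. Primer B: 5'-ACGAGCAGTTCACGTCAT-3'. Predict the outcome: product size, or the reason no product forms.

Primer A (AGTTCTTCAAA) has reverse complement TTTGAAGAACT, which matches the top strand at positions 38–48; primer A anneals to the top strand there with its 3' end pointing upstream toward position 38.
Primer B (ACGAGCAGTTCACGTCAT) matches the top strand directly at positions 78–95; it anneals to the bottom strand with its 3' end pointing downstream toward position 95.
The 3' ends diverge (primer A extends toward position 1, primer B toward position 100), so the primers never converge on a shared product.

No product — the primers' 3' ends point away from each other.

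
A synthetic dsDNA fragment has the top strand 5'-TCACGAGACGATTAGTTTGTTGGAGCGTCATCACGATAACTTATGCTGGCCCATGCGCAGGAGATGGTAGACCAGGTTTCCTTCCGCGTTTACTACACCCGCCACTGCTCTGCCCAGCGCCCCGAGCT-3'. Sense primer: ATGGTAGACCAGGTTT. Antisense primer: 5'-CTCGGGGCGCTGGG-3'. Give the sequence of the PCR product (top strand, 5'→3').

5'-ATGGTAGACCAGGTTTCCTTCCGCGTTTACTACACCCGCCACTGCTCTGCCCAGCGCCCCGAG-3'

Forward primer ATGGTAGACCAGGTTT is found on the top strand at positions 64–79.
Taking the reverse complement of CTCGGGGCGCTGGG gives CCCAGCGCCCCGAG, found at positions 113–126 on the template; the primer anneals here to the top strand with its 3' end pointing upstream.
The product is the template from position 64 through 126 (63 bp).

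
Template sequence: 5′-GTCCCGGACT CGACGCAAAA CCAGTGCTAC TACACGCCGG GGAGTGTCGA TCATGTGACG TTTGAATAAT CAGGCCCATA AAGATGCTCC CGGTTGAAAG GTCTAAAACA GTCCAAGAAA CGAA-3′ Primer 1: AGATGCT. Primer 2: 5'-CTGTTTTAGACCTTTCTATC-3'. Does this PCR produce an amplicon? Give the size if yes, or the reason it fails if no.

No product — primer 2 has no binding site in the template.

Primer 2 (CTGTTTTAGACCTTTCTATC) does not match the top strand, and its reverse complement GATAGAAAGGTCTAAAACAG does not match either.
With no annealing site for primer 2, no amplification occurs.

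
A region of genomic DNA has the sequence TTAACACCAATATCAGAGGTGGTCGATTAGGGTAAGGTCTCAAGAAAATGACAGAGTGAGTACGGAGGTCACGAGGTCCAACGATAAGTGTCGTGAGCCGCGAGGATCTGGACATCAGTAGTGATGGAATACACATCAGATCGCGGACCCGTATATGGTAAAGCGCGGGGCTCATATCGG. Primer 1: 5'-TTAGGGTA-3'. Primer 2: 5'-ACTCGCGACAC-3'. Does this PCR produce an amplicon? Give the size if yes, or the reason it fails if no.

Primer 2 (ACTCGCGACAC) does not match the top strand, and its reverse complement GTGTCGCGAGT does not match either.
With no annealing site for primer 2, no amplification occurs.

No product — primer 2 has no binding site in the template.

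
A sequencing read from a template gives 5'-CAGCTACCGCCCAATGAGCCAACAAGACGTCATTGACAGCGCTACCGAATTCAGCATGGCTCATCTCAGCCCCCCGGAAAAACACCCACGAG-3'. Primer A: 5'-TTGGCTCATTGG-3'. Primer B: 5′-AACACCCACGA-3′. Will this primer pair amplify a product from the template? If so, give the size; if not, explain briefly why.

No product — the primers' 3' ends point away from each other.

Primer A (TTGGCTCATTGG) has reverse complement CCAATGAGCCAA, which matches the top strand at positions 11–22; primer A anneals to the top strand there with its 3' end pointing upstream toward position 11.
Primer B (AACACCCACGA) matches the top strand directly at positions 81–91; it anneals to the bottom strand with its 3' end pointing downstream toward position 91.
The 3' ends diverge (primer A extends toward position 1, primer B toward position 92), so the primers never converge on a shared product.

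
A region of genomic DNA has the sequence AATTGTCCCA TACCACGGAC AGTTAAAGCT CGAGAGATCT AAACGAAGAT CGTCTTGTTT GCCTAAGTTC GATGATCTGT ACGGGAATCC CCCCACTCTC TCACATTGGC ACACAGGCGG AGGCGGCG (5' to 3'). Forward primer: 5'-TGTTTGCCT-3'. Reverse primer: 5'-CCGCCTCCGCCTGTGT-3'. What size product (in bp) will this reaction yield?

71 bp

Forward primer TGTTTGCCT is found on the top strand at positions 56–64.
Taking the reverse complement of CCGCCTCCGCCTGTGT gives ACACAGGCGGAGGCGG, found at positions 111–126 on the template; the primer anneals here to the top strand with its 3' end pointing upstream.
The product runs from position 56 to position 126, so its length is 126 − 56 + 1 = 71 bp.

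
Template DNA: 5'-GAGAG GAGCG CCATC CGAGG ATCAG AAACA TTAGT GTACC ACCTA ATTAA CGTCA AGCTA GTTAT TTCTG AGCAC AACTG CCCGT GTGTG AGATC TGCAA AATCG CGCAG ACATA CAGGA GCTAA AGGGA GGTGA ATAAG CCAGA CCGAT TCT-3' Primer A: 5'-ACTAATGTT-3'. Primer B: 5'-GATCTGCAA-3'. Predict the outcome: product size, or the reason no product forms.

No product — the primers' 3' ends point away from each other.

Primer A (ACTAATGTT) has reverse complement AACATTAGT, which matches the top strand at positions 27–35; primer A anneals to the top strand there with its 3' end pointing upstream toward position 27.
Primer B (GATCTGCAA) matches the top strand directly at positions 92–100; it anneals to the bottom strand with its 3' end pointing downstream toward position 100.
The 3' ends diverge (primer A extends toward position 1, primer B toward position 153), so the primers never converge on a shared product.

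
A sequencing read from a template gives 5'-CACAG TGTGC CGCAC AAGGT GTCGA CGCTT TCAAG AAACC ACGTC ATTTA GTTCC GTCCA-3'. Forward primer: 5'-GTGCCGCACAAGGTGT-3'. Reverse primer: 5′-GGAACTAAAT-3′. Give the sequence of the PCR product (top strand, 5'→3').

Scanning the template, GTGCCGCACAAGGTGT occurs at positions 7–22; this primer anneals to the bottom strand there with its 3' end pointing downstream.
Taking the reverse complement of GGAACTAAAT gives ATTTAGTTCC, found at positions 46–55 on the template; the primer anneals here to the top strand with its 3' end pointing upstream.
The product is the template from position 7 through 55 (49 bp).

5'-GTGCCGCACAAGGTGTCGACGCTTTCAAGAAACCACGTCATTTAGTTCC-3'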